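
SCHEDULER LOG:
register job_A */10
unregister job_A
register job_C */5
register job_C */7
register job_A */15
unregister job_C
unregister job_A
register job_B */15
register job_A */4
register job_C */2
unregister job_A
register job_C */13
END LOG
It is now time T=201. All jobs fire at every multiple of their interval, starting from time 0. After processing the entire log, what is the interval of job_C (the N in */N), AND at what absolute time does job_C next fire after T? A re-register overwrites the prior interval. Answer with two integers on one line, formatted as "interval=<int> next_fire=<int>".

Op 1: register job_A */10 -> active={job_A:*/10}
Op 2: unregister job_A -> active={}
Op 3: register job_C */5 -> active={job_C:*/5}
Op 4: register job_C */7 -> active={job_C:*/7}
Op 5: register job_A */15 -> active={job_A:*/15, job_C:*/7}
Op 6: unregister job_C -> active={job_A:*/15}
Op 7: unregister job_A -> active={}
Op 8: register job_B */15 -> active={job_B:*/15}
Op 9: register job_A */4 -> active={job_A:*/4, job_B:*/15}
Op 10: register job_C */2 -> active={job_A:*/4, job_B:*/15, job_C:*/2}
Op 11: unregister job_A -> active={job_B:*/15, job_C:*/2}
Op 12: register job_C */13 -> active={job_B:*/15, job_C:*/13}
Final interval of job_C = 13
Next fire of job_C after T=201: (201//13+1)*13 = 208

Answer: interval=13 next_fire=208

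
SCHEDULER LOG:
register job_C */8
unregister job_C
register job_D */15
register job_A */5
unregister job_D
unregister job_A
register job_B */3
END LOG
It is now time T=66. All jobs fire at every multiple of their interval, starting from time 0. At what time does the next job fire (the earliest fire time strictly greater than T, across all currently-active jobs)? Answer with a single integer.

Op 1: register job_C */8 -> active={job_C:*/8}
Op 2: unregister job_C -> active={}
Op 3: register job_D */15 -> active={job_D:*/15}
Op 4: register job_A */5 -> active={job_A:*/5, job_D:*/15}
Op 5: unregister job_D -> active={job_A:*/5}
Op 6: unregister job_A -> active={}
Op 7: register job_B */3 -> active={job_B:*/3}
  job_B: interval 3, next fire after T=66 is 69
Earliest fire time = 69 (job job_B)

Answer: 69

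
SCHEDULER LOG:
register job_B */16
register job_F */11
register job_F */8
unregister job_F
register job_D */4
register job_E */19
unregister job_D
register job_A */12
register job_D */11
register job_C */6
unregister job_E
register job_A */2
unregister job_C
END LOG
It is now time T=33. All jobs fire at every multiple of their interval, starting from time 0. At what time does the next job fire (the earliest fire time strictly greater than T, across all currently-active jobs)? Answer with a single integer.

Answer: 34

Derivation:
Op 1: register job_B */16 -> active={job_B:*/16}
Op 2: register job_F */11 -> active={job_B:*/16, job_F:*/11}
Op 3: register job_F */8 -> active={job_B:*/16, job_F:*/8}
Op 4: unregister job_F -> active={job_B:*/16}
Op 5: register job_D */4 -> active={job_B:*/16, job_D:*/4}
Op 6: register job_E */19 -> active={job_B:*/16, job_D:*/4, job_E:*/19}
Op 7: unregister job_D -> active={job_B:*/16, job_E:*/19}
Op 8: register job_A */12 -> active={job_A:*/12, job_B:*/16, job_E:*/19}
Op 9: register job_D */11 -> active={job_A:*/12, job_B:*/16, job_D:*/11, job_E:*/19}
Op 10: register job_C */6 -> active={job_A:*/12, job_B:*/16, job_C:*/6, job_D:*/11, job_E:*/19}
Op 11: unregister job_E -> active={job_A:*/12, job_B:*/16, job_C:*/6, job_D:*/11}
Op 12: register job_A */2 -> active={job_A:*/2, job_B:*/16, job_C:*/6, job_D:*/11}
Op 13: unregister job_C -> active={job_A:*/2, job_B:*/16, job_D:*/11}
  job_A: interval 2, next fire after T=33 is 34
  job_B: interval 16, next fire after T=33 is 48
  job_D: interval 11, next fire after T=33 is 44
Earliest fire time = 34 (job job_A)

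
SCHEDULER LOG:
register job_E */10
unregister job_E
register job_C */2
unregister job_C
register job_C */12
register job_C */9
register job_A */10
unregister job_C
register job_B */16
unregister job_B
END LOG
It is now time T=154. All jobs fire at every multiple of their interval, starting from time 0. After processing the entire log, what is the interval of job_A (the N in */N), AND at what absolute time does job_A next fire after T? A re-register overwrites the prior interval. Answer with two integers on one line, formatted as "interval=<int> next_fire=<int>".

Op 1: register job_E */10 -> active={job_E:*/10}
Op 2: unregister job_E -> active={}
Op 3: register job_C */2 -> active={job_C:*/2}
Op 4: unregister job_C -> active={}
Op 5: register job_C */12 -> active={job_C:*/12}
Op 6: register job_C */9 -> active={job_C:*/9}
Op 7: register job_A */10 -> active={job_A:*/10, job_C:*/9}
Op 8: unregister job_C -> active={job_A:*/10}
Op 9: register job_B */16 -> active={job_A:*/10, job_B:*/16}
Op 10: unregister job_B -> active={job_A:*/10}
Final interval of job_A = 10
Next fire of job_A after T=154: (154//10+1)*10 = 160

Answer: interval=10 next_fire=160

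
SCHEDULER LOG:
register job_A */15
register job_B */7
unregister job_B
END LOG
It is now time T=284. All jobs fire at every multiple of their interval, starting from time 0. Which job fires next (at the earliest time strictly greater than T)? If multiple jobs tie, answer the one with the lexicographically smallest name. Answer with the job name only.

Op 1: register job_A */15 -> active={job_A:*/15}
Op 2: register job_B */7 -> active={job_A:*/15, job_B:*/7}
Op 3: unregister job_B -> active={job_A:*/15}
  job_A: interval 15, next fire after T=284 is 285
Earliest = 285, winner (lex tiebreak) = job_A

Answer: job_A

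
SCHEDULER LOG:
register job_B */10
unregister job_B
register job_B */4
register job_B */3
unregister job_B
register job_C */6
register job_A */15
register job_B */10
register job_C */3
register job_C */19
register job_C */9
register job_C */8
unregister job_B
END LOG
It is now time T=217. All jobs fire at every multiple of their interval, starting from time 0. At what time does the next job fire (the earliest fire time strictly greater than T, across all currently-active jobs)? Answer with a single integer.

Op 1: register job_B */10 -> active={job_B:*/10}
Op 2: unregister job_B -> active={}
Op 3: register job_B */4 -> active={job_B:*/4}
Op 4: register job_B */3 -> active={job_B:*/3}
Op 5: unregister job_B -> active={}
Op 6: register job_C */6 -> active={job_C:*/6}
Op 7: register job_A */15 -> active={job_A:*/15, job_C:*/6}
Op 8: register job_B */10 -> active={job_A:*/15, job_B:*/10, job_C:*/6}
Op 9: register job_C */3 -> active={job_A:*/15, job_B:*/10, job_C:*/3}
Op 10: register job_C */19 -> active={job_A:*/15, job_B:*/10, job_C:*/19}
Op 11: register job_C */9 -> active={job_A:*/15, job_B:*/10, job_C:*/9}
Op 12: register job_C */8 -> active={job_A:*/15, job_B:*/10, job_C:*/8}
Op 13: unregister job_B -> active={job_A:*/15, job_C:*/8}
  job_A: interval 15, next fire after T=217 is 225
  job_C: interval 8, next fire after T=217 is 224
Earliest fire time = 224 (job job_C)

Answer: 224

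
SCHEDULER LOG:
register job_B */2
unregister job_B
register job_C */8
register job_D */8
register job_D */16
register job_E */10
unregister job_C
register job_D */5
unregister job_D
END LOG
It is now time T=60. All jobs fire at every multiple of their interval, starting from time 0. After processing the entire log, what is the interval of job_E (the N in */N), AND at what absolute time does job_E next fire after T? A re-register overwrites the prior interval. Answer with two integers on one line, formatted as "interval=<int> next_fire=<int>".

Answer: interval=10 next_fire=70

Derivation:
Op 1: register job_B */2 -> active={job_B:*/2}
Op 2: unregister job_B -> active={}
Op 3: register job_C */8 -> active={job_C:*/8}
Op 4: register job_D */8 -> active={job_C:*/8, job_D:*/8}
Op 5: register job_D */16 -> active={job_C:*/8, job_D:*/16}
Op 6: register job_E */10 -> active={job_C:*/8, job_D:*/16, job_E:*/10}
Op 7: unregister job_C -> active={job_D:*/16, job_E:*/10}
Op 8: register job_D */5 -> active={job_D:*/5, job_E:*/10}
Op 9: unregister job_D -> active={job_E:*/10}
Final interval of job_E = 10
Next fire of job_E after T=60: (60//10+1)*10 = 70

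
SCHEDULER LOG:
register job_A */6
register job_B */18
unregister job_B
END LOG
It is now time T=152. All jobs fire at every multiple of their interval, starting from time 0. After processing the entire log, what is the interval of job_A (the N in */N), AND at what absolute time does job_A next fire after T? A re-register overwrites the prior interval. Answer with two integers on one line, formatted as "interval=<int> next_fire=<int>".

Op 1: register job_A */6 -> active={job_A:*/6}
Op 2: register job_B */18 -> active={job_A:*/6, job_B:*/18}
Op 3: unregister job_B -> active={job_A:*/6}
Final interval of job_A = 6
Next fire of job_A after T=152: (152//6+1)*6 = 156

Answer: interval=6 next_fire=156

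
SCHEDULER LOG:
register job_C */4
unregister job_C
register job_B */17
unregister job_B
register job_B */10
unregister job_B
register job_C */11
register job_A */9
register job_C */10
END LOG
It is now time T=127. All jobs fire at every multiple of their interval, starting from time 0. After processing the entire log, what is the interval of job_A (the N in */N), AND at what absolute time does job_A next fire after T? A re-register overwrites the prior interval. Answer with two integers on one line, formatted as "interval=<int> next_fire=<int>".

Op 1: register job_C */4 -> active={job_C:*/4}
Op 2: unregister job_C -> active={}
Op 3: register job_B */17 -> active={job_B:*/17}
Op 4: unregister job_B -> active={}
Op 5: register job_B */10 -> active={job_B:*/10}
Op 6: unregister job_B -> active={}
Op 7: register job_C */11 -> active={job_C:*/11}
Op 8: register job_A */9 -> active={job_A:*/9, job_C:*/11}
Op 9: register job_C */10 -> active={job_A:*/9, job_C:*/10}
Final interval of job_A = 9
Next fire of job_A after T=127: (127//9+1)*9 = 135

Answer: interval=9 next_fire=135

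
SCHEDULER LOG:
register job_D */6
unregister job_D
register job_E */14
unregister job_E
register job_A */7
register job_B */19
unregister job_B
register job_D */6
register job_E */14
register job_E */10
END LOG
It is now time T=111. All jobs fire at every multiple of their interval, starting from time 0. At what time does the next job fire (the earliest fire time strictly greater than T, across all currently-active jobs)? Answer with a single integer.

Answer: 112

Derivation:
Op 1: register job_D */6 -> active={job_D:*/6}
Op 2: unregister job_D -> active={}
Op 3: register job_E */14 -> active={job_E:*/14}
Op 4: unregister job_E -> active={}
Op 5: register job_A */7 -> active={job_A:*/7}
Op 6: register job_B */19 -> active={job_A:*/7, job_B:*/19}
Op 7: unregister job_B -> active={job_A:*/7}
Op 8: register job_D */6 -> active={job_A:*/7, job_D:*/6}
Op 9: register job_E */14 -> active={job_A:*/7, job_D:*/6, job_E:*/14}
Op 10: register job_E */10 -> active={job_A:*/7, job_D:*/6, job_E:*/10}
  job_A: interval 7, next fire after T=111 is 112
  job_D: interval 6, next fire after T=111 is 114
  job_E: interval 10, next fire after T=111 is 120
Earliest fire time = 112 (job job_A)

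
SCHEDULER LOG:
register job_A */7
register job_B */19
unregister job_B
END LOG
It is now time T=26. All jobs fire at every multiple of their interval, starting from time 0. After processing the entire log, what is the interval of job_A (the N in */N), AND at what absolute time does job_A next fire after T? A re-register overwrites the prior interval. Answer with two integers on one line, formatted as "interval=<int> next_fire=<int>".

Answer: interval=7 next_fire=28

Derivation:
Op 1: register job_A */7 -> active={job_A:*/7}
Op 2: register job_B */19 -> active={job_A:*/7, job_B:*/19}
Op 3: unregister job_B -> active={job_A:*/7}
Final interval of job_A = 7
Next fire of job_A after T=26: (26//7+1)*7 = 28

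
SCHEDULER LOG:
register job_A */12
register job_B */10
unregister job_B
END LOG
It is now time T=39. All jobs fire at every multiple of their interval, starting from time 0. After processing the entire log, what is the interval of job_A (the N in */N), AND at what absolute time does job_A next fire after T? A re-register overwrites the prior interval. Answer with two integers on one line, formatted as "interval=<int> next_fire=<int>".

Op 1: register job_A */12 -> active={job_A:*/12}
Op 2: register job_B */10 -> active={job_A:*/12, job_B:*/10}
Op 3: unregister job_B -> active={job_A:*/12}
Final interval of job_A = 12
Next fire of job_A after T=39: (39//12+1)*12 = 48

Answer: interval=12 next_fire=48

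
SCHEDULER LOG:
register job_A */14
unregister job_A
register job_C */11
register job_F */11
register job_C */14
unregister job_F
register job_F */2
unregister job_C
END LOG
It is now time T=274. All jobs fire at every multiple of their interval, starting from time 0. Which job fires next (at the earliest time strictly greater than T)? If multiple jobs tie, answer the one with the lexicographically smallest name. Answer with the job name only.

Op 1: register job_A */14 -> active={job_A:*/14}
Op 2: unregister job_A -> active={}
Op 3: register job_C */11 -> active={job_C:*/11}
Op 4: register job_F */11 -> active={job_C:*/11, job_F:*/11}
Op 5: register job_C */14 -> active={job_C:*/14, job_F:*/11}
Op 6: unregister job_F -> active={job_C:*/14}
Op 7: register job_F */2 -> active={job_C:*/14, job_F:*/2}
Op 8: unregister job_C -> active={job_F:*/2}
  job_F: interval 2, next fire after T=274 is 276
Earliest = 276, winner (lex tiebreak) = job_F

Answer: job_F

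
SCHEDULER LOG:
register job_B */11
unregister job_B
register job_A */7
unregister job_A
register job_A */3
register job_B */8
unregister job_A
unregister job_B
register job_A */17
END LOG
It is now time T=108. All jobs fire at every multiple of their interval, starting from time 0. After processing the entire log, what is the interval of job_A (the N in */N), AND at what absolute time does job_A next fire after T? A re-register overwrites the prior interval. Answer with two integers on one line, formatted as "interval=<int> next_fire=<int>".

Answer: interval=17 next_fire=119

Derivation:
Op 1: register job_B */11 -> active={job_B:*/11}
Op 2: unregister job_B -> active={}
Op 3: register job_A */7 -> active={job_A:*/7}
Op 4: unregister job_A -> active={}
Op 5: register job_A */3 -> active={job_A:*/3}
Op 6: register job_B */8 -> active={job_A:*/3, job_B:*/8}
Op 7: unregister job_A -> active={job_B:*/8}
Op 8: unregister job_B -> active={}
Op 9: register job_A */17 -> active={job_A:*/17}
Final interval of job_A = 17
Next fire of job_A after T=108: (108//17+1)*17 = 119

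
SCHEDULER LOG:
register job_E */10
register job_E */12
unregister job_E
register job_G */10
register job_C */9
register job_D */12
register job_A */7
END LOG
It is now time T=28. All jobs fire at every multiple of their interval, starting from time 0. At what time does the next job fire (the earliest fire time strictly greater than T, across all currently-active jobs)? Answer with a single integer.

Answer: 30

Derivation:
Op 1: register job_E */10 -> active={job_E:*/10}
Op 2: register job_E */12 -> active={job_E:*/12}
Op 3: unregister job_E -> active={}
Op 4: register job_G */10 -> active={job_G:*/10}
Op 5: register job_C */9 -> active={job_C:*/9, job_G:*/10}
Op 6: register job_D */12 -> active={job_C:*/9, job_D:*/12, job_G:*/10}
Op 7: register job_A */7 -> active={job_A:*/7, job_C:*/9, job_D:*/12, job_G:*/10}
  job_A: interval 7, next fire after T=28 is 35
  job_C: interval 9, next fire after T=28 is 36
  job_D: interval 12, next fire after T=28 is 36
  job_G: interval 10, next fire after T=28 is 30
Earliest fire time = 30 (job job_G)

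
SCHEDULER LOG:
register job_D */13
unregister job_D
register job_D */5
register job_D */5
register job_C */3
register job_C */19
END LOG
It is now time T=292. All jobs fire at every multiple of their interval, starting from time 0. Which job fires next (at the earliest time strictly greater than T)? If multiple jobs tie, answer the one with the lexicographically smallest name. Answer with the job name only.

Answer: job_D

Derivation:
Op 1: register job_D */13 -> active={job_D:*/13}
Op 2: unregister job_D -> active={}
Op 3: register job_D */5 -> active={job_D:*/5}
Op 4: register job_D */5 -> active={job_D:*/5}
Op 5: register job_C */3 -> active={job_C:*/3, job_D:*/5}
Op 6: register job_C */19 -> active={job_C:*/19, job_D:*/5}
  job_C: interval 19, next fire after T=292 is 304
  job_D: interval 5, next fire after T=292 is 295
Earliest = 295, winner (lex tiebreak) = job_D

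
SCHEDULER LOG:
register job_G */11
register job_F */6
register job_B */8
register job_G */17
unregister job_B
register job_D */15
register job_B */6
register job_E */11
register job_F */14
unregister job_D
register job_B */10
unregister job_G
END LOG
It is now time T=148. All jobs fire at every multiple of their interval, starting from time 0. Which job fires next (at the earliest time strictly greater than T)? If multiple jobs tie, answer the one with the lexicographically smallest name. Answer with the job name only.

Answer: job_B

Derivation:
Op 1: register job_G */11 -> active={job_G:*/11}
Op 2: register job_F */6 -> active={job_F:*/6, job_G:*/11}
Op 3: register job_B */8 -> active={job_B:*/8, job_F:*/6, job_G:*/11}
Op 4: register job_G */17 -> active={job_B:*/8, job_F:*/6, job_G:*/17}
Op 5: unregister job_B -> active={job_F:*/6, job_G:*/17}
Op 6: register job_D */15 -> active={job_D:*/15, job_F:*/6, job_G:*/17}
Op 7: register job_B */6 -> active={job_B:*/6, job_D:*/15, job_F:*/6, job_G:*/17}
Op 8: register job_E */11 -> active={job_B:*/6, job_D:*/15, job_E:*/11, job_F:*/6, job_G:*/17}
Op 9: register job_F */14 -> active={job_B:*/6, job_D:*/15, job_E:*/11, job_F:*/14, job_G:*/17}
Op 10: unregister job_D -> active={job_B:*/6, job_E:*/11, job_F:*/14, job_G:*/17}
Op 11: register job_B */10 -> active={job_B:*/10, job_E:*/11, job_F:*/14, job_G:*/17}
Op 12: unregister job_G -> active={job_B:*/10, job_E:*/11, job_F:*/14}
  job_B: interval 10, next fire after T=148 is 150
  job_E: interval 11, next fire after T=148 is 154
  job_F: interval 14, next fire after T=148 is 154
Earliest = 150, winner (lex tiebreak) = job_B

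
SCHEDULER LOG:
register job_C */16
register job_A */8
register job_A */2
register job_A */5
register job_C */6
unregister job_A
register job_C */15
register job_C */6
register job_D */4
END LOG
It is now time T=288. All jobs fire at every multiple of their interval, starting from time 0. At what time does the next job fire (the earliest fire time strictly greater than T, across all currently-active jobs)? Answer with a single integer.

Answer: 292

Derivation:
Op 1: register job_C */16 -> active={job_C:*/16}
Op 2: register job_A */8 -> active={job_A:*/8, job_C:*/16}
Op 3: register job_A */2 -> active={job_A:*/2, job_C:*/16}
Op 4: register job_A */5 -> active={job_A:*/5, job_C:*/16}
Op 5: register job_C */6 -> active={job_A:*/5, job_C:*/6}
Op 6: unregister job_A -> active={job_C:*/6}
Op 7: register job_C */15 -> active={job_C:*/15}
Op 8: register job_C */6 -> active={job_C:*/6}
Op 9: register job_D */4 -> active={job_C:*/6, job_D:*/4}
  job_C: interval 6, next fire after T=288 is 294
  job_D: interval 4, next fire after T=288 is 292
Earliest fire time = 292 (job job_D)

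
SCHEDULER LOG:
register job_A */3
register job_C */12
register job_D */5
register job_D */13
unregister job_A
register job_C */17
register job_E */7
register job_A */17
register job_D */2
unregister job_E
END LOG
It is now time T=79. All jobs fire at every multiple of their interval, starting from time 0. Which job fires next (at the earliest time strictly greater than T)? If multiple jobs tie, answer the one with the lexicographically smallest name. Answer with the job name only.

Op 1: register job_A */3 -> active={job_A:*/3}
Op 2: register job_C */12 -> active={job_A:*/3, job_C:*/12}
Op 3: register job_D */5 -> active={job_A:*/3, job_C:*/12, job_D:*/5}
Op 4: register job_D */13 -> active={job_A:*/3, job_C:*/12, job_D:*/13}
Op 5: unregister job_A -> active={job_C:*/12, job_D:*/13}
Op 6: register job_C */17 -> active={job_C:*/17, job_D:*/13}
Op 7: register job_E */7 -> active={job_C:*/17, job_D:*/13, job_E:*/7}
Op 8: register job_A */17 -> active={job_A:*/17, job_C:*/17, job_D:*/13, job_E:*/7}
Op 9: register job_D */2 -> active={job_A:*/17, job_C:*/17, job_D:*/2, job_E:*/7}
Op 10: unregister job_E -> active={job_A:*/17, job_C:*/17, job_D:*/2}
  job_A: interval 17, next fire after T=79 is 85
  job_C: interval 17, next fire after T=79 is 85
  job_D: interval 2, next fire after T=79 is 80
Earliest = 80, winner (lex tiebreak) = job_D

Answer: job_D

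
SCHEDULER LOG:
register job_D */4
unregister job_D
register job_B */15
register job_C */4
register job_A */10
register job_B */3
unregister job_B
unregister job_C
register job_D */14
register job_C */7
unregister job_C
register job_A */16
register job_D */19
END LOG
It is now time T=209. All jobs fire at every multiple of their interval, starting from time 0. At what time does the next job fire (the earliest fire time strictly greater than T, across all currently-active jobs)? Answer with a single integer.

Answer: 224

Derivation:
Op 1: register job_D */4 -> active={job_D:*/4}
Op 2: unregister job_D -> active={}
Op 3: register job_B */15 -> active={job_B:*/15}
Op 4: register job_C */4 -> active={job_B:*/15, job_C:*/4}
Op 5: register job_A */10 -> active={job_A:*/10, job_B:*/15, job_C:*/4}
Op 6: register job_B */3 -> active={job_A:*/10, job_B:*/3, job_C:*/4}
Op 7: unregister job_B -> active={job_A:*/10, job_C:*/4}
Op 8: unregister job_C -> active={job_A:*/10}
Op 9: register job_D */14 -> active={job_A:*/10, job_D:*/14}
Op 10: register job_C */7 -> active={job_A:*/10, job_C:*/7, job_D:*/14}
Op 11: unregister job_C -> active={job_A:*/10, job_D:*/14}
Op 12: register job_A */16 -> active={job_A:*/16, job_D:*/14}
Op 13: register job_D */19 -> active={job_A:*/16, job_D:*/19}
  job_A: interval 16, next fire after T=209 is 224
  job_D: interval 19, next fire after T=209 is 228
Earliest fire time = 224 (job job_A)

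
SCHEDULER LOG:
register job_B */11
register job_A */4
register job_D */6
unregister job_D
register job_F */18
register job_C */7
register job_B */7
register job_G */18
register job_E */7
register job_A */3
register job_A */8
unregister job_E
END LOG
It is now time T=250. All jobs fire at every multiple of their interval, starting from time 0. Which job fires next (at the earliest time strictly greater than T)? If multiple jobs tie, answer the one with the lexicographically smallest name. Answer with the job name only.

Answer: job_B

Derivation:
Op 1: register job_B */11 -> active={job_B:*/11}
Op 2: register job_A */4 -> active={job_A:*/4, job_B:*/11}
Op 3: register job_D */6 -> active={job_A:*/4, job_B:*/11, job_D:*/6}
Op 4: unregister job_D -> active={job_A:*/4, job_B:*/11}
Op 5: register job_F */18 -> active={job_A:*/4, job_B:*/11, job_F:*/18}
Op 6: register job_C */7 -> active={job_A:*/4, job_B:*/11, job_C:*/7, job_F:*/18}
Op 7: register job_B */7 -> active={job_A:*/4, job_B:*/7, job_C:*/7, job_F:*/18}
Op 8: register job_G */18 -> active={job_A:*/4, job_B:*/7, job_C:*/7, job_F:*/18, job_G:*/18}
Op 9: register job_E */7 -> active={job_A:*/4, job_B:*/7, job_C:*/7, job_E:*/7, job_F:*/18, job_G:*/18}
Op 10: register job_A */3 -> active={job_A:*/3, job_B:*/7, job_C:*/7, job_E:*/7, job_F:*/18, job_G:*/18}
Op 11: register job_A */8 -> active={job_A:*/8, job_B:*/7, job_C:*/7, job_E:*/7, job_F:*/18, job_G:*/18}
Op 12: unregister job_E -> active={job_A:*/8, job_B:*/7, job_C:*/7, job_F:*/18, job_G:*/18}
  job_A: interval 8, next fire after T=250 is 256
  job_B: interval 7, next fire after T=250 is 252
  job_C: interval 7, next fire after T=250 is 252
  job_F: interval 18, next fire after T=250 is 252
  job_G: interval 18, next fire after T=250 is 252
Earliest = 252, winner (lex tiebreak) = job_B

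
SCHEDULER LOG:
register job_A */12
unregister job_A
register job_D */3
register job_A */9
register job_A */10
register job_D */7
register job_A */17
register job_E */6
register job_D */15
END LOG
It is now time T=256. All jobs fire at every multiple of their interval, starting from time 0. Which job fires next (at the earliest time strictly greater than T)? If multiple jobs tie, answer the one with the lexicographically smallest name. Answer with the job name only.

Op 1: register job_A */12 -> active={job_A:*/12}
Op 2: unregister job_A -> active={}
Op 3: register job_D */3 -> active={job_D:*/3}
Op 4: register job_A */9 -> active={job_A:*/9, job_D:*/3}
Op 5: register job_A */10 -> active={job_A:*/10, job_D:*/3}
Op 6: register job_D */7 -> active={job_A:*/10, job_D:*/7}
Op 7: register job_A */17 -> active={job_A:*/17, job_D:*/7}
Op 8: register job_E */6 -> active={job_A:*/17, job_D:*/7, job_E:*/6}
Op 9: register job_D */15 -> active={job_A:*/17, job_D:*/15, job_E:*/6}
  job_A: interval 17, next fire after T=256 is 272
  job_D: interval 15, next fire after T=256 is 270
  job_E: interval 6, next fire after T=256 is 258
Earliest = 258, winner (lex tiebreak) = job_E

Answer: job_E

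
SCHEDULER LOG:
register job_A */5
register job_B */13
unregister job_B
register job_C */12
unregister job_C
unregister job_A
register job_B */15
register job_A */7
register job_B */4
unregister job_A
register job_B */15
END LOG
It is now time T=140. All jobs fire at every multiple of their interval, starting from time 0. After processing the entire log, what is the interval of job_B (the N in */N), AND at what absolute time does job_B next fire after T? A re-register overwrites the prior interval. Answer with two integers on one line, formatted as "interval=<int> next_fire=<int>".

Op 1: register job_A */5 -> active={job_A:*/5}
Op 2: register job_B */13 -> active={job_A:*/5, job_B:*/13}
Op 3: unregister job_B -> active={job_A:*/5}
Op 4: register job_C */12 -> active={job_A:*/5, job_C:*/12}
Op 5: unregister job_C -> active={job_A:*/5}
Op 6: unregister job_A -> active={}
Op 7: register job_B */15 -> active={job_B:*/15}
Op 8: register job_A */7 -> active={job_A:*/7, job_B:*/15}
Op 9: register job_B */4 -> active={job_A:*/7, job_B:*/4}
Op 10: unregister job_A -> active={job_B:*/4}
Op 11: register job_B */15 -> active={job_B:*/15}
Final interval of job_B = 15
Next fire of job_B after T=140: (140//15+1)*15 = 150

Answer: interval=15 next_fire=150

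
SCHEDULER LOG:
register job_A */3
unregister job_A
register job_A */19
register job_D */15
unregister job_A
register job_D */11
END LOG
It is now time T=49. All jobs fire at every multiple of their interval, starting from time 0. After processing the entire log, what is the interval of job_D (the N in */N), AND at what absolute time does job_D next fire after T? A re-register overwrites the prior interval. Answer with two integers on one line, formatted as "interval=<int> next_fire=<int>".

Answer: interval=11 next_fire=55

Derivation:
Op 1: register job_A */3 -> active={job_A:*/3}
Op 2: unregister job_A -> active={}
Op 3: register job_A */19 -> active={job_A:*/19}
Op 4: register job_D */15 -> active={job_A:*/19, job_D:*/15}
Op 5: unregister job_A -> active={job_D:*/15}
Op 6: register job_D */11 -> active={job_D:*/11}
Final interval of job_D = 11
Next fire of job_D after T=49: (49//11+1)*11 = 55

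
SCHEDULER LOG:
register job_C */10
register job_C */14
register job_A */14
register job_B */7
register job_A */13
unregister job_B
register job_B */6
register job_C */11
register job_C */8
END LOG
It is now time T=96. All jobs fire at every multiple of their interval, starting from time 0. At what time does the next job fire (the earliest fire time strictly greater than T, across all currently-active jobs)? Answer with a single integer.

Answer: 102

Derivation:
Op 1: register job_C */10 -> active={job_C:*/10}
Op 2: register job_C */14 -> active={job_C:*/14}
Op 3: register job_A */14 -> active={job_A:*/14, job_C:*/14}
Op 4: register job_B */7 -> active={job_A:*/14, job_B:*/7, job_C:*/14}
Op 5: register job_A */13 -> active={job_A:*/13, job_B:*/7, job_C:*/14}
Op 6: unregister job_B -> active={job_A:*/13, job_C:*/14}
Op 7: register job_B */6 -> active={job_A:*/13, job_B:*/6, job_C:*/14}
Op 8: register job_C */11 -> active={job_A:*/13, job_B:*/6, job_C:*/11}
Op 9: register job_C */8 -> active={job_A:*/13, job_B:*/6, job_C:*/8}
  job_A: interval 13, next fire after T=96 is 104
  job_B: interval 6, next fire after T=96 is 102
  job_C: interval 8, next fire after T=96 is 104
Earliest fire time = 102 (job job_B)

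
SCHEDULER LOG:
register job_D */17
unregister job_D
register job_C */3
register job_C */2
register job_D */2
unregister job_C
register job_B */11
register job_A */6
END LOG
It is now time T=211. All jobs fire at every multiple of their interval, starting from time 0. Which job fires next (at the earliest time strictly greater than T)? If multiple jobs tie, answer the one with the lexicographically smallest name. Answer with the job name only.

Op 1: register job_D */17 -> active={job_D:*/17}
Op 2: unregister job_D -> active={}
Op 3: register job_C */3 -> active={job_C:*/3}
Op 4: register job_C */2 -> active={job_C:*/2}
Op 5: register job_D */2 -> active={job_C:*/2, job_D:*/2}
Op 6: unregister job_C -> active={job_D:*/2}
Op 7: register job_B */11 -> active={job_B:*/11, job_D:*/2}
Op 8: register job_A */6 -> active={job_A:*/6, job_B:*/11, job_D:*/2}
  job_A: interval 6, next fire after T=211 is 216
  job_B: interval 11, next fire after T=211 is 220
  job_D: interval 2, next fire after T=211 is 212
Earliest = 212, winner (lex tiebreak) = job_D

Answer: job_D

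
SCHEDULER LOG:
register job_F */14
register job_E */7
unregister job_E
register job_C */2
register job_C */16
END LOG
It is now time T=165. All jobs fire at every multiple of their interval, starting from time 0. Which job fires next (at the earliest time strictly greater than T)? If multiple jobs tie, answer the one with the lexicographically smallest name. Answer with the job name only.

Op 1: register job_F */14 -> active={job_F:*/14}
Op 2: register job_E */7 -> active={job_E:*/7, job_F:*/14}
Op 3: unregister job_E -> active={job_F:*/14}
Op 4: register job_C */2 -> active={job_C:*/2, job_F:*/14}
Op 5: register job_C */16 -> active={job_C:*/16, job_F:*/14}
  job_C: interval 16, next fire after T=165 is 176
  job_F: interval 14, next fire after T=165 is 168
Earliest = 168, winner (lex tiebreak) = job_F

Answer: job_F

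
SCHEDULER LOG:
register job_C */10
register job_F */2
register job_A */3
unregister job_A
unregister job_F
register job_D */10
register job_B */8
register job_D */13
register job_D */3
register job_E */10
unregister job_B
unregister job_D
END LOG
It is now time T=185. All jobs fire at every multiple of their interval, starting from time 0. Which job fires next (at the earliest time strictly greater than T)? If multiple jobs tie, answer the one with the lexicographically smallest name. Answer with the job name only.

Op 1: register job_C */10 -> active={job_C:*/10}
Op 2: register job_F */2 -> active={job_C:*/10, job_F:*/2}
Op 3: register job_A */3 -> active={job_A:*/3, job_C:*/10, job_F:*/2}
Op 4: unregister job_A -> active={job_C:*/10, job_F:*/2}
Op 5: unregister job_F -> active={job_C:*/10}
Op 6: register job_D */10 -> active={job_C:*/10, job_D:*/10}
Op 7: register job_B */8 -> active={job_B:*/8, job_C:*/10, job_D:*/10}
Op 8: register job_D */13 -> active={job_B:*/8, job_C:*/10, job_D:*/13}
Op 9: register job_D */3 -> active={job_B:*/8, job_C:*/10, job_D:*/3}
Op 10: register job_E */10 -> active={job_B:*/8, job_C:*/10, job_D:*/3, job_E:*/10}
Op 11: unregister job_B -> active={job_C:*/10, job_D:*/3, job_E:*/10}
Op 12: unregister job_D -> active={job_C:*/10, job_E:*/10}
  job_C: interval 10, next fire after T=185 is 190
  job_E: interval 10, next fire after T=185 is 190
Earliest = 190, winner (lex tiebreak) = job_C

Answer: job_C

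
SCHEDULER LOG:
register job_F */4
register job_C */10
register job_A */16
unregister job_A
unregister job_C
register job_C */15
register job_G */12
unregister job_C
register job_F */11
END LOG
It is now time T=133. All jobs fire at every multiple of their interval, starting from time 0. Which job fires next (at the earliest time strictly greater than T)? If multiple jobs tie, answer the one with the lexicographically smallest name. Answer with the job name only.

Op 1: register job_F */4 -> active={job_F:*/4}
Op 2: register job_C */10 -> active={job_C:*/10, job_F:*/4}
Op 3: register job_A */16 -> active={job_A:*/16, job_C:*/10, job_F:*/4}
Op 4: unregister job_A -> active={job_C:*/10, job_F:*/4}
Op 5: unregister job_C -> active={job_F:*/4}
Op 6: register job_C */15 -> active={job_C:*/15, job_F:*/4}
Op 7: register job_G */12 -> active={job_C:*/15, job_F:*/4, job_G:*/12}
Op 8: unregister job_C -> active={job_F:*/4, job_G:*/12}
Op 9: register job_F */11 -> active={job_F:*/11, job_G:*/12}
  job_F: interval 11, next fire after T=133 is 143
  job_G: interval 12, next fire after T=133 is 144
Earliest = 143, winner (lex tiebreak) = job_F

Answer: job_F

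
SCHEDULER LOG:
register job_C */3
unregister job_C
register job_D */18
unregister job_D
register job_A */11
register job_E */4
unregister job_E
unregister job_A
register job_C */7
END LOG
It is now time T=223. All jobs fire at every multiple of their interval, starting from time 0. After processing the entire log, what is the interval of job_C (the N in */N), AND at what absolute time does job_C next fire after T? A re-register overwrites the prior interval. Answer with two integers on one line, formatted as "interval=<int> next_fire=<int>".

Op 1: register job_C */3 -> active={job_C:*/3}
Op 2: unregister job_C -> active={}
Op 3: register job_D */18 -> active={job_D:*/18}
Op 4: unregister job_D -> active={}
Op 5: register job_A */11 -> active={job_A:*/11}
Op 6: register job_E */4 -> active={job_A:*/11, job_E:*/4}
Op 7: unregister job_E -> active={job_A:*/11}
Op 8: unregister job_A -> active={}
Op 9: register job_C */7 -> active={job_C:*/7}
Final interval of job_C = 7
Next fire of job_C after T=223: (223//7+1)*7 = 224

Answer: interval=7 next_fire=224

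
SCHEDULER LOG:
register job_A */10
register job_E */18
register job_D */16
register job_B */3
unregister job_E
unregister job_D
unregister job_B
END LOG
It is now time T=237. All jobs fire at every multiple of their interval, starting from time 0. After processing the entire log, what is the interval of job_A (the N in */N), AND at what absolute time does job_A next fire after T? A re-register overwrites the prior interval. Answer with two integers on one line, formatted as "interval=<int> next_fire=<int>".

Answer: interval=10 next_fire=240

Derivation:
Op 1: register job_A */10 -> active={job_A:*/10}
Op 2: register job_E */18 -> active={job_A:*/10, job_E:*/18}
Op 3: register job_D */16 -> active={job_A:*/10, job_D:*/16, job_E:*/18}
Op 4: register job_B */3 -> active={job_A:*/10, job_B:*/3, job_D:*/16, job_E:*/18}
Op 5: unregister job_E -> active={job_A:*/10, job_B:*/3, job_D:*/16}
Op 6: unregister job_D -> active={job_A:*/10, job_B:*/3}
Op 7: unregister job_B -> active={job_A:*/10}
Final interval of job_A = 10
Next fire of job_A after T=237: (237//10+1)*10 = 240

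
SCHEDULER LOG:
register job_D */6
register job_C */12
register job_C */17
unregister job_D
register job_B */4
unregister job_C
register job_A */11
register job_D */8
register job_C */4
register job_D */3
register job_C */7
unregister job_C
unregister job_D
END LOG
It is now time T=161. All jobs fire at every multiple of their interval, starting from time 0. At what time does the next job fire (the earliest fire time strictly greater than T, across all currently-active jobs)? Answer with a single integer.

Op 1: register job_D */6 -> active={job_D:*/6}
Op 2: register job_C */12 -> active={job_C:*/12, job_D:*/6}
Op 3: register job_C */17 -> active={job_C:*/17, job_D:*/6}
Op 4: unregister job_D -> active={job_C:*/17}
Op 5: register job_B */4 -> active={job_B:*/4, job_C:*/17}
Op 6: unregister job_C -> active={job_B:*/4}
Op 7: register job_A */11 -> active={job_A:*/11, job_B:*/4}
Op 8: register job_D */8 -> active={job_A:*/11, job_B:*/4, job_D:*/8}
Op 9: register job_C */4 -> active={job_A:*/11, job_B:*/4, job_C:*/4, job_D:*/8}
Op 10: register job_D */3 -> active={job_A:*/11, job_B:*/4, job_C:*/4, job_D:*/3}
Op 11: register job_C */7 -> active={job_A:*/11, job_B:*/4, job_C:*/7, job_D:*/3}
Op 12: unregister job_C -> active={job_A:*/11, job_B:*/4, job_D:*/3}
Op 13: unregister job_D -> active={job_A:*/11, job_B:*/4}
  job_A: interval 11, next fire after T=161 is 165
  job_B: interval 4, next fire after T=161 is 164
Earliest fire time = 164 (job job_B)

Answer: 164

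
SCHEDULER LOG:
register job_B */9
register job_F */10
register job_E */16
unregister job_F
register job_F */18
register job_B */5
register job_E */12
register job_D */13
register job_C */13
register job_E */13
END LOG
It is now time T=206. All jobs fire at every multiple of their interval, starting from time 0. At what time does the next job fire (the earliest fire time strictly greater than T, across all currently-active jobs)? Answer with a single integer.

Answer: 208

Derivation:
Op 1: register job_B */9 -> active={job_B:*/9}
Op 2: register job_F */10 -> active={job_B:*/9, job_F:*/10}
Op 3: register job_E */16 -> active={job_B:*/9, job_E:*/16, job_F:*/10}
Op 4: unregister job_F -> active={job_B:*/9, job_E:*/16}
Op 5: register job_F */18 -> active={job_B:*/9, job_E:*/16, job_F:*/18}
Op 6: register job_B */5 -> active={job_B:*/5, job_E:*/16, job_F:*/18}
Op 7: register job_E */12 -> active={job_B:*/5, job_E:*/12, job_F:*/18}
Op 8: register job_D */13 -> active={job_B:*/5, job_D:*/13, job_E:*/12, job_F:*/18}
Op 9: register job_C */13 -> active={job_B:*/5, job_C:*/13, job_D:*/13, job_E:*/12, job_F:*/18}
Op 10: register job_E */13 -> active={job_B:*/5, job_C:*/13, job_D:*/13, job_E:*/13, job_F:*/18}
  job_B: interval 5, next fire after T=206 is 210
  job_C: interval 13, next fire after T=206 is 208
  job_D: interval 13, next fire after T=206 is 208
  job_E: interval 13, next fire after T=206 is 208
  job_F: interval 18, next fire after T=206 is 216
Earliest fire time = 208 (job job_C)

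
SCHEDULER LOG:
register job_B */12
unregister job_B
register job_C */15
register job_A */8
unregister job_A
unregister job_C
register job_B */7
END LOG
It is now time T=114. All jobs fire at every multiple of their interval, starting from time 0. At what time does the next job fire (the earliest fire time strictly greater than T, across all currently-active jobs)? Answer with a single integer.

Op 1: register job_B */12 -> active={job_B:*/12}
Op 2: unregister job_B -> active={}
Op 3: register job_C */15 -> active={job_C:*/15}
Op 4: register job_A */8 -> active={job_A:*/8, job_C:*/15}
Op 5: unregister job_A -> active={job_C:*/15}
Op 6: unregister job_C -> active={}
Op 7: register job_B */7 -> active={job_B:*/7}
  job_B: interval 7, next fire after T=114 is 119
Earliest fire time = 119 (job job_B)

Answer: 119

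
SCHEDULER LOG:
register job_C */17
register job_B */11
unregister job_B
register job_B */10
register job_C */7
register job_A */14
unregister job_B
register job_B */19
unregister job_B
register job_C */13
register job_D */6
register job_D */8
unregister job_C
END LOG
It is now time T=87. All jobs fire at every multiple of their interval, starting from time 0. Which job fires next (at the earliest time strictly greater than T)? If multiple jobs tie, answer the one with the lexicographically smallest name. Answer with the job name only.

Answer: job_D

Derivation:
Op 1: register job_C */17 -> active={job_C:*/17}
Op 2: register job_B */11 -> active={job_B:*/11, job_C:*/17}
Op 3: unregister job_B -> active={job_C:*/17}
Op 4: register job_B */10 -> active={job_B:*/10, job_C:*/17}
Op 5: register job_C */7 -> active={job_B:*/10, job_C:*/7}
Op 6: register job_A */14 -> active={job_A:*/14, job_B:*/10, job_C:*/7}
Op 7: unregister job_B -> active={job_A:*/14, job_C:*/7}
Op 8: register job_B */19 -> active={job_A:*/14, job_B:*/19, job_C:*/7}
Op 9: unregister job_B -> active={job_A:*/14, job_C:*/7}
Op 10: register job_C */13 -> active={job_A:*/14, job_C:*/13}
Op 11: register job_D */6 -> active={job_A:*/14, job_C:*/13, job_D:*/6}
Op 12: register job_D */8 -> active={job_A:*/14, job_C:*/13, job_D:*/8}
Op 13: unregister job_C -> active={job_A:*/14, job_D:*/8}
  job_A: interval 14, next fire after T=87 is 98
  job_D: interval 8, next fire after T=87 is 88
Earliest = 88, winner (lex tiebreak) = job_D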